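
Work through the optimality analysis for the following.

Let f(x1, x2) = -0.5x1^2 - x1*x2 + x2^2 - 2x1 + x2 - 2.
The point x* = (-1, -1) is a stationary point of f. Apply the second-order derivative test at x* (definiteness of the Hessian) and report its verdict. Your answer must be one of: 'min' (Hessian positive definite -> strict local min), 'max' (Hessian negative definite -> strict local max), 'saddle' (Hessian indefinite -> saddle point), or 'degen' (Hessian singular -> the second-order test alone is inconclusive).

Compute the Hessian H = grad^2 f:
  H = [[-1, -1], [-1, 2]]
Verify stationarity: grad f(x*) = H x* + g = (0, 0).
Eigenvalues of H: -1.3028, 2.3028.
Eigenvalues have mixed signs, so H is indefinite -> x* is a saddle point.

saddle


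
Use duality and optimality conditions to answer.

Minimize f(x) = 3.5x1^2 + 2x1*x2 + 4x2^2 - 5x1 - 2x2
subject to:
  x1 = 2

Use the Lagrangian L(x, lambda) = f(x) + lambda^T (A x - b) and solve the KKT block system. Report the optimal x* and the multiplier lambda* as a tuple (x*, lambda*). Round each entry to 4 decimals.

Form the Lagrangian:
  L(x, lambda) = (1/2) x^T Q x + c^T x + lambda^T (A x - b)
Stationarity (grad_x L = 0): Q x + c + A^T lambda = 0.
Primal feasibility: A x = b.

This gives the KKT block system:
  [ Q   A^T ] [ x     ]   [-c ]
  [ A    0  ] [ lambda ] = [ b ]

Solving the linear system:
  x*      = (2, -0.25)
  lambda* = (-8.5)
  f(x*)   = 3.75

x* = (2, -0.25), lambda* = (-8.5)


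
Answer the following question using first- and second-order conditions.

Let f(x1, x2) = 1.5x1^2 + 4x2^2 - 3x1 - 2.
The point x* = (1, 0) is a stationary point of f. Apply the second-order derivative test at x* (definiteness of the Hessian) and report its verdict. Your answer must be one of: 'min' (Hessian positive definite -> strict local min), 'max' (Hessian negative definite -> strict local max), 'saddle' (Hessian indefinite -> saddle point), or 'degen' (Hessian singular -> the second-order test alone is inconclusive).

Compute the Hessian H = grad^2 f:
  H = [[3, 0], [0, 8]]
Verify stationarity: grad f(x*) = H x* + g = (0, 0).
Eigenvalues of H: 3, 8.
Both eigenvalues > 0, so H is positive definite -> x* is a strict local min.

min


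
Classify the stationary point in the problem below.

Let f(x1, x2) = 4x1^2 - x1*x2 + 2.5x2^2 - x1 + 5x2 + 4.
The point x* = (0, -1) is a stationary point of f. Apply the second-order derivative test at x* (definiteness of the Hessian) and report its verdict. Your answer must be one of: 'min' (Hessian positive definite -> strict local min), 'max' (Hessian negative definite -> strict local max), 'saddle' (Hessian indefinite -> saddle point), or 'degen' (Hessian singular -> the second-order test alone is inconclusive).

Compute the Hessian H = grad^2 f:
  H = [[8, -1], [-1, 5]]
Verify stationarity: grad f(x*) = H x* + g = (0, 0).
Eigenvalues of H: 4.6972, 8.3028.
Both eigenvalues > 0, so H is positive definite -> x* is a strict local min.

min


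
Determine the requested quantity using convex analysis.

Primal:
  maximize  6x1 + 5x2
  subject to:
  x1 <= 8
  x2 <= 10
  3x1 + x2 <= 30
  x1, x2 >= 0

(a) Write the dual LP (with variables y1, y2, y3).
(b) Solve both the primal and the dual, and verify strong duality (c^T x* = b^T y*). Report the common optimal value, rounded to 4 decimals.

The standard primal-dual pair for 'max c^T x s.t. A x <= b, x >= 0' is:
  Dual:  min b^T y  s.t.  A^T y >= c,  y >= 0.

So the dual LP is:
  minimize  8y1 + 10y2 + 30y3
  subject to:
    y1 + 3y3 >= 6
    y2 + y3 >= 5
    y1, y2, y3 >= 0

Solving the primal: x* = (6.6667, 10).
  primal value c^T x* = 90.
Solving the dual: y* = (0, 3, 2).
  dual value b^T y* = 90.
Strong duality: c^T x* = b^T y*. Confirmed.

90


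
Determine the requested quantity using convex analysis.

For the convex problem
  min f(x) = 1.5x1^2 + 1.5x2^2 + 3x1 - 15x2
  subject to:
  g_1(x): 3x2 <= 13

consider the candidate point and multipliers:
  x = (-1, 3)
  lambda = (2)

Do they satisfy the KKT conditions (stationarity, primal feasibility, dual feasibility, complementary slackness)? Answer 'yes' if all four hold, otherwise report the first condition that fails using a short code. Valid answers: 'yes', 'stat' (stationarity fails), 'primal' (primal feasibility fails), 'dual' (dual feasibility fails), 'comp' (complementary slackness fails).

Gradient of f: grad f(x) = Q x + c = (0, -6)
Constraint values g_i(x) = a_i^T x - b_i:
  g_1((-1, 3)) = -4
Stationarity residual: grad f(x) + sum_i lambda_i a_i = (0, 0)
  -> stationarity OK
Primal feasibility (all g_i <= 0): OK
Dual feasibility (all lambda_i >= 0): OK
Complementary slackness (lambda_i * g_i(x) = 0 for all i): FAILS

Verdict: the first failing condition is complementary_slackness -> comp.

comp


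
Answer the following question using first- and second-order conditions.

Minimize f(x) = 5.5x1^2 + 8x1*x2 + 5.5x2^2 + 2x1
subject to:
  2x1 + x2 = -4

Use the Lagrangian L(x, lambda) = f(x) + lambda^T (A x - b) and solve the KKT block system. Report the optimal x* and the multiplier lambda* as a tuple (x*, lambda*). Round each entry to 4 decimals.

Form the Lagrangian:
  L(x, lambda) = (1/2) x^T Q x + c^T x + lambda^T (A x - b)
Stationarity (grad_x L = 0): Q x + c + A^T lambda = 0.
Primal feasibility: A x = b.

This gives the KKT block system:
  [ Q   A^T ] [ x     ]   [-c ]
  [ A    0  ] [ lambda ] = [ b ]

Solving the linear system:
  x*      = (-2.5217, 1.0435)
  lambda* = (8.6957)
  f(x*)   = 14.8696

x* = (-2.5217, 1.0435), lambda* = (8.6957)


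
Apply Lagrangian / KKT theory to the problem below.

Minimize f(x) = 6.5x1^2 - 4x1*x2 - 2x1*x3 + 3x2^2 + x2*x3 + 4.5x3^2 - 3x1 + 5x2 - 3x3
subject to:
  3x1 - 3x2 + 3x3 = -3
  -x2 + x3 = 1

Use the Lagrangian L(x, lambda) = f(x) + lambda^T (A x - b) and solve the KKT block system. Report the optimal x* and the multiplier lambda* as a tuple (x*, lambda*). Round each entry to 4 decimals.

Form the Lagrangian:
  L(x, lambda) = (1/2) x^T Q x + c^T x + lambda^T (A x - b)
Stationarity (grad_x L = 0): Q x + c + A^T lambda = 0.
Primal feasibility: A x = b.

This gives the KKT block system:
  [ Q   A^T ] [ x     ]   [-c ]
  [ A    0  ] [ lambda ] = [ b ]

Solving the linear system:
  x*      = (-2, -1.4118, -0.4118)
  lambda* = (7.5098, -18.4118)
  f(x*)   = 20.5588

x* = (-2, -1.4118, -0.4118), lambda* = (7.5098, -18.4118)


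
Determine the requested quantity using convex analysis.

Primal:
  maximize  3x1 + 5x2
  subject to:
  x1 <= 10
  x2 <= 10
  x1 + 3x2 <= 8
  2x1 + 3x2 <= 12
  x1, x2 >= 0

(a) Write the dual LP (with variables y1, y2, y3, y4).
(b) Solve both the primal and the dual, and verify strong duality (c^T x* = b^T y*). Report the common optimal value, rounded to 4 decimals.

The standard primal-dual pair for 'max c^T x s.t. A x <= b, x >= 0' is:
  Dual:  min b^T y  s.t.  A^T y >= c,  y >= 0.

So the dual LP is:
  minimize  10y1 + 10y2 + 8y3 + 12y4
  subject to:
    y1 + y3 + 2y4 >= 3
    y2 + 3y3 + 3y4 >= 5
    y1, y2, y3, y4 >= 0

Solving the primal: x* = (4, 1.3333).
  primal value c^T x* = 18.6667.
Solving the dual: y* = (0, 0, 0.3333, 1.3333).
  dual value b^T y* = 18.6667.
Strong duality: c^T x* = b^T y*. Confirmed.

18.6667


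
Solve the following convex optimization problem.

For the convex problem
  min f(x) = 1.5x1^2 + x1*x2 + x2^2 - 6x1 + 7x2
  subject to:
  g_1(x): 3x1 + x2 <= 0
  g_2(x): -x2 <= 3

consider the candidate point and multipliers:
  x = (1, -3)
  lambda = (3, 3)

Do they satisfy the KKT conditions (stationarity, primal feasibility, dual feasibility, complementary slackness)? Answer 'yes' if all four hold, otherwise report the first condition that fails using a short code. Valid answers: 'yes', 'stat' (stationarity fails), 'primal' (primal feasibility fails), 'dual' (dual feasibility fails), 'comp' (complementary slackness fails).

Gradient of f: grad f(x) = Q x + c = (-6, 2)
Constraint values g_i(x) = a_i^T x - b_i:
  g_1((1, -3)) = 0
  g_2((1, -3)) = 0
Stationarity residual: grad f(x) + sum_i lambda_i a_i = (3, 2)
  -> stationarity FAILS
Primal feasibility (all g_i <= 0): OK
Dual feasibility (all lambda_i >= 0): OK
Complementary slackness (lambda_i * g_i(x) = 0 for all i): OK

Verdict: the first failing condition is stationarity -> stat.

stat


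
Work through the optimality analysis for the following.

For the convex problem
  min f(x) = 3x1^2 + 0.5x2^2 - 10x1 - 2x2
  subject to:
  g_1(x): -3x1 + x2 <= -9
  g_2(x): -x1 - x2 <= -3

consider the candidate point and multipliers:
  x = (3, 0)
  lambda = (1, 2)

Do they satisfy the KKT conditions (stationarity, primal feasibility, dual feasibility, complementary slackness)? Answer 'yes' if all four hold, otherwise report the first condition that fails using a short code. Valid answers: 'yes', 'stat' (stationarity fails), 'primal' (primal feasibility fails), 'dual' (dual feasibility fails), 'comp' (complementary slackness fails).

Gradient of f: grad f(x) = Q x + c = (8, -2)
Constraint values g_i(x) = a_i^T x - b_i:
  g_1((3, 0)) = 0
  g_2((3, 0)) = 0
Stationarity residual: grad f(x) + sum_i lambda_i a_i = (3, -3)
  -> stationarity FAILS
Primal feasibility (all g_i <= 0): OK
Dual feasibility (all lambda_i >= 0): OK
Complementary slackness (lambda_i * g_i(x) = 0 for all i): OK

Verdict: the first failing condition is stationarity -> stat.

stat


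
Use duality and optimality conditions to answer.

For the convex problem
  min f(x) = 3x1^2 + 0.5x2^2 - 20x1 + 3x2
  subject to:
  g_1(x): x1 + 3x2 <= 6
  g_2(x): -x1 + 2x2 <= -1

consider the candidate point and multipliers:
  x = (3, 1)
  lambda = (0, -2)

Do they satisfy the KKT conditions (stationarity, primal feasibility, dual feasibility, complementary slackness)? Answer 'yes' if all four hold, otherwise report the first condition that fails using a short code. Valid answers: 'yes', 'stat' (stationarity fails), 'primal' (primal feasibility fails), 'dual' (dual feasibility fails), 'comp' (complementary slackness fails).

Gradient of f: grad f(x) = Q x + c = (-2, 4)
Constraint values g_i(x) = a_i^T x - b_i:
  g_1((3, 1)) = 0
  g_2((3, 1)) = 0
Stationarity residual: grad f(x) + sum_i lambda_i a_i = (0, 0)
  -> stationarity OK
Primal feasibility (all g_i <= 0): OK
Dual feasibility (all lambda_i >= 0): FAILS
Complementary slackness (lambda_i * g_i(x) = 0 for all i): OK

Verdict: the first failing condition is dual_feasibility -> dual.

dual


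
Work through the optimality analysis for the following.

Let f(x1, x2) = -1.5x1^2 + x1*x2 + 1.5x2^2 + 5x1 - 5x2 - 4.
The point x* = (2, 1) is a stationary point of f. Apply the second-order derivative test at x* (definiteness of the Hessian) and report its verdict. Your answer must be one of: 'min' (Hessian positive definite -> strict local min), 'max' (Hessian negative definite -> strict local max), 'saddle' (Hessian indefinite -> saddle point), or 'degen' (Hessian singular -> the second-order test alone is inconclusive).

Compute the Hessian H = grad^2 f:
  H = [[-3, 1], [1, 3]]
Verify stationarity: grad f(x*) = H x* + g = (0, 0).
Eigenvalues of H: -3.1623, 3.1623.
Eigenvalues have mixed signs, so H is indefinite -> x* is a saddle point.

saddle


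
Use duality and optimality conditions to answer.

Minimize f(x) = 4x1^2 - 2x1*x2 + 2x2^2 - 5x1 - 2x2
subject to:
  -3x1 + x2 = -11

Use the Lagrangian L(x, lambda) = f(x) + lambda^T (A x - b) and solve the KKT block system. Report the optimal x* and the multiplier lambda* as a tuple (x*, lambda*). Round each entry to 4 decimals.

Form the Lagrangian:
  L(x, lambda) = (1/2) x^T Q x + c^T x + lambda^T (A x - b)
Stationarity (grad_x L = 0): Q x + c + A^T lambda = 0.
Primal feasibility: A x = b.

This gives the KKT block system:
  [ Q   A^T ] [ x     ]   [-c ]
  [ A    0  ] [ lambda ] = [ b ]

Solving the linear system:
  x*      = (3.7813, 0.3437)
  lambda* = (8.1875)
  f(x*)   = 35.2344

x* = (3.7813, 0.3437), lambda* = (8.1875)


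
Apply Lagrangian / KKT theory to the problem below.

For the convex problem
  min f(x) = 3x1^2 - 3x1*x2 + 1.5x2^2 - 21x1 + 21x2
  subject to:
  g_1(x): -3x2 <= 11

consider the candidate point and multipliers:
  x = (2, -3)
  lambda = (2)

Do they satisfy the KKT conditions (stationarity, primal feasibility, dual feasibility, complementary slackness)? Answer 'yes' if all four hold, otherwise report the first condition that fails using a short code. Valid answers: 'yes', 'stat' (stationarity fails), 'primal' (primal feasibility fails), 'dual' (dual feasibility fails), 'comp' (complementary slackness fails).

Gradient of f: grad f(x) = Q x + c = (0, 6)
Constraint values g_i(x) = a_i^T x - b_i:
  g_1((2, -3)) = -2
Stationarity residual: grad f(x) + sum_i lambda_i a_i = (0, 0)
  -> stationarity OK
Primal feasibility (all g_i <= 0): OK
Dual feasibility (all lambda_i >= 0): OK
Complementary slackness (lambda_i * g_i(x) = 0 for all i): FAILS

Verdict: the first failing condition is complementary_slackness -> comp.

comp


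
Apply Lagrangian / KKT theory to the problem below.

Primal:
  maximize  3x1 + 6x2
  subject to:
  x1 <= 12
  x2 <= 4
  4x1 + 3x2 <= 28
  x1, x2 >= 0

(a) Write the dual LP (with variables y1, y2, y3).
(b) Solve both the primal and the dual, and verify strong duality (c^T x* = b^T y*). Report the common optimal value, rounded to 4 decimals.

The standard primal-dual pair for 'max c^T x s.t. A x <= b, x >= 0' is:
  Dual:  min b^T y  s.t.  A^T y >= c,  y >= 0.

So the dual LP is:
  minimize  12y1 + 4y2 + 28y3
  subject to:
    y1 + 4y3 >= 3
    y2 + 3y3 >= 6
    y1, y2, y3 >= 0

Solving the primal: x* = (4, 4).
  primal value c^T x* = 36.
Solving the dual: y* = (0, 3.75, 0.75).
  dual value b^T y* = 36.
Strong duality: c^T x* = b^T y*. Confirmed.

36


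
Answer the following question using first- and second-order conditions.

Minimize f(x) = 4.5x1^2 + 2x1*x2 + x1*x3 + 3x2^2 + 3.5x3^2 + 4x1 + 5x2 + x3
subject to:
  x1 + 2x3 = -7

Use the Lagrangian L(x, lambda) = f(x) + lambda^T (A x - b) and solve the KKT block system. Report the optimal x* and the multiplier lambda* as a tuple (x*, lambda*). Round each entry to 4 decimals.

Form the Lagrangian:
  L(x, lambda) = (1/2) x^T Q x + c^T x + lambda^T (A x - b)
Stationarity (grad_x L = 0): Q x + c + A^T lambda = 0.
Primal feasibility: A x = b.

This gives the KKT block system:
  [ Q   A^T ] [ x     ]   [-c ]
  [ A    0  ] [ lambda ] = [ b ]

Solving the linear system:
  x*      = (-1.1651, -0.445, -2.9174)
  lambda* = (10.2936)
  f(x*)   = 31.1261

x* = (-1.1651, -0.445, -2.9174), lambda* = (10.2936)


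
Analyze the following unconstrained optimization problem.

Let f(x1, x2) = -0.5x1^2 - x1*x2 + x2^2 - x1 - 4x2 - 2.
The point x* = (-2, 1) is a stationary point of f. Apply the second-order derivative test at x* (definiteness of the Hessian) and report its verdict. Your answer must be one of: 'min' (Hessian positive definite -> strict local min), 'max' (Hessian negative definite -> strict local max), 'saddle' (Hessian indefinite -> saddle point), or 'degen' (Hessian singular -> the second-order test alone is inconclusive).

Compute the Hessian H = grad^2 f:
  H = [[-1, -1], [-1, 2]]
Verify stationarity: grad f(x*) = H x* + g = (0, 0).
Eigenvalues of H: -1.3028, 2.3028.
Eigenvalues have mixed signs, so H is indefinite -> x* is a saddle point.

saddle


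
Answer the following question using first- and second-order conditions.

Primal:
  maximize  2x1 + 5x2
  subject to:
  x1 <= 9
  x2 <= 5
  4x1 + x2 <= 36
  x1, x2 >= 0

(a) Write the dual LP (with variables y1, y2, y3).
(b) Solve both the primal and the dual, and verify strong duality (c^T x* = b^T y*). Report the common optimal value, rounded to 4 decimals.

The standard primal-dual pair for 'max c^T x s.t. A x <= b, x >= 0' is:
  Dual:  min b^T y  s.t.  A^T y >= c,  y >= 0.

So the dual LP is:
  minimize  9y1 + 5y2 + 36y3
  subject to:
    y1 + 4y3 >= 2
    y2 + y3 >= 5
    y1, y2, y3 >= 0

Solving the primal: x* = (7.75, 5).
  primal value c^T x* = 40.5.
Solving the dual: y* = (0, 4.5, 0.5).
  dual value b^T y* = 40.5.
Strong duality: c^T x* = b^T y*. Confirmed.

40.5


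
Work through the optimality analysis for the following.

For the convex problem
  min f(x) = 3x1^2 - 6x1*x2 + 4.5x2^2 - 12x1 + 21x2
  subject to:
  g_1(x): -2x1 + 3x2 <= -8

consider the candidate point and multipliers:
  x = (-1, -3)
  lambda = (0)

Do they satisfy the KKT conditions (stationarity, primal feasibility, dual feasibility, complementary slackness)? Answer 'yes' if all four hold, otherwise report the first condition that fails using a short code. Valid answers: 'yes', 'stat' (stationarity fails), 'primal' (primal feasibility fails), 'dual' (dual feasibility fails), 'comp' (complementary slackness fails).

Gradient of f: grad f(x) = Q x + c = (0, 0)
Constraint values g_i(x) = a_i^T x - b_i:
  g_1((-1, -3)) = 1
Stationarity residual: grad f(x) + sum_i lambda_i a_i = (0, 0)
  -> stationarity OK
Primal feasibility (all g_i <= 0): FAILS
Dual feasibility (all lambda_i >= 0): OK
Complementary slackness (lambda_i * g_i(x) = 0 for all i): OK

Verdict: the first failing condition is primal_feasibility -> primal.

primal


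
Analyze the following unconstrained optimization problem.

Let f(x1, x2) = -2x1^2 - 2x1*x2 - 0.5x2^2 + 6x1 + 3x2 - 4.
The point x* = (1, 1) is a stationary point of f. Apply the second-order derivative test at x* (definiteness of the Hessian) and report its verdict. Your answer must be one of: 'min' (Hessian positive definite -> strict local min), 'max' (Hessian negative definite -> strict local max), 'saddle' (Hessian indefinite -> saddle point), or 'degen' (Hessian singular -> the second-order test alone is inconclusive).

Compute the Hessian H = grad^2 f:
  H = [[-4, -2], [-2, -1]]
Verify stationarity: grad f(x*) = H x* + g = (0, 0).
Eigenvalues of H: -5, 0.
H has a zero eigenvalue (singular; negative semidefinite but not definite), so H is neither positive definite, negative definite, nor indefinite. The second-order test alone is inconclusive -> degen.
(Indeed, f is constant along the null direction of H through x*, so x* is not a strict local extremum.)

degen


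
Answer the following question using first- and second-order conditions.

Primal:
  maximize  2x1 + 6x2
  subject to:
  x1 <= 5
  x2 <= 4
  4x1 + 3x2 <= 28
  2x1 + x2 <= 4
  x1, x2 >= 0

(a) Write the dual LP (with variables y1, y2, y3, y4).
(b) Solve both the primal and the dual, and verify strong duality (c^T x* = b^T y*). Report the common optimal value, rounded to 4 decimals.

The standard primal-dual pair for 'max c^T x s.t. A x <= b, x >= 0' is:
  Dual:  min b^T y  s.t.  A^T y >= c,  y >= 0.

So the dual LP is:
  minimize  5y1 + 4y2 + 28y3 + 4y4
  subject to:
    y1 + 4y3 + 2y4 >= 2
    y2 + 3y3 + y4 >= 6
    y1, y2, y3, y4 >= 0

Solving the primal: x* = (0, 4).
  primal value c^T x* = 24.
Solving the dual: y* = (0, 5, 0, 1).
  dual value b^T y* = 24.
Strong duality: c^T x* = b^T y*. Confirmed.

24


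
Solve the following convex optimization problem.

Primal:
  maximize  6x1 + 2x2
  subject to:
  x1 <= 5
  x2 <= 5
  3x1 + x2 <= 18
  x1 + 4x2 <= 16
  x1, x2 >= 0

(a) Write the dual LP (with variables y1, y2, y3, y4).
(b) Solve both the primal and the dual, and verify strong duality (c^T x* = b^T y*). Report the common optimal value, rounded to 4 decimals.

The standard primal-dual pair for 'max c^T x s.t. A x <= b, x >= 0' is:
  Dual:  min b^T y  s.t.  A^T y >= c,  y >= 0.

So the dual LP is:
  minimize  5y1 + 5y2 + 18y3 + 16y4
  subject to:
    y1 + 3y3 + y4 >= 6
    y2 + y3 + 4y4 >= 2
    y1, y2, y3, y4 >= 0

Solving the primal: x* = (5, 2.75).
  primal value c^T x* = 35.5.
Solving the dual: y* = (5.5, 0, 0, 0.5).
  dual value b^T y* = 35.5.
Strong duality: c^T x* = b^T y*. Confirmed.

35.5


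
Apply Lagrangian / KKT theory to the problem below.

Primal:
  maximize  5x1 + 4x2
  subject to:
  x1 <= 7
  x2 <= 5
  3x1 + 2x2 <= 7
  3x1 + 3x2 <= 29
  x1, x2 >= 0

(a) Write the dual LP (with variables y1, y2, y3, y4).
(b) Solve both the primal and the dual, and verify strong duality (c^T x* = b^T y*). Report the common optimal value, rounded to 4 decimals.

The standard primal-dual pair for 'max c^T x s.t. A x <= b, x >= 0' is:
  Dual:  min b^T y  s.t.  A^T y >= c,  y >= 0.

So the dual LP is:
  minimize  7y1 + 5y2 + 7y3 + 29y4
  subject to:
    y1 + 3y3 + 3y4 >= 5
    y2 + 2y3 + 3y4 >= 4
    y1, y2, y3, y4 >= 0

Solving the primal: x* = (0, 3.5).
  primal value c^T x* = 14.
Solving the dual: y* = (0, 0, 2, 0).
  dual value b^T y* = 14.
Strong duality: c^T x* = b^T y*. Confirmed.

14


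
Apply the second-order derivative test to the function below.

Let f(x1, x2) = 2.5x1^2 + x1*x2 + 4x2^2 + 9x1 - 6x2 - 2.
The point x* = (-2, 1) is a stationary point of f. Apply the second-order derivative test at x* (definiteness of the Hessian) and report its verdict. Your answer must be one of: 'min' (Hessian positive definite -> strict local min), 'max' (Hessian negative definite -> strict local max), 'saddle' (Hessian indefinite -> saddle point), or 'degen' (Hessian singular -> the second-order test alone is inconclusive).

Compute the Hessian H = grad^2 f:
  H = [[5, 1], [1, 8]]
Verify stationarity: grad f(x*) = H x* + g = (0, 0).
Eigenvalues of H: 4.6972, 8.3028.
Both eigenvalues > 0, so H is positive definite -> x* is a strict local min.

min


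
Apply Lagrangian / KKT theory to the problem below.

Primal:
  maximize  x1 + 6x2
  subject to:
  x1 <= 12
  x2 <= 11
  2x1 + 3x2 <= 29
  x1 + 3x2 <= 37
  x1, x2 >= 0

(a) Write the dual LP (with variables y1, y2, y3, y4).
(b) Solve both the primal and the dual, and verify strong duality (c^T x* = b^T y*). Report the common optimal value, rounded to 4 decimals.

The standard primal-dual pair for 'max c^T x s.t. A x <= b, x >= 0' is:
  Dual:  min b^T y  s.t.  A^T y >= c,  y >= 0.

So the dual LP is:
  minimize  12y1 + 11y2 + 29y3 + 37y4
  subject to:
    y1 + 2y3 + y4 >= 1
    y2 + 3y3 + 3y4 >= 6
    y1, y2, y3, y4 >= 0

Solving the primal: x* = (0, 9.6667).
  primal value c^T x* = 58.
Solving the dual: y* = (0, 0, 2, 0).
  dual value b^T y* = 58.
Strong duality: c^T x* = b^T y*. Confirmed.

58


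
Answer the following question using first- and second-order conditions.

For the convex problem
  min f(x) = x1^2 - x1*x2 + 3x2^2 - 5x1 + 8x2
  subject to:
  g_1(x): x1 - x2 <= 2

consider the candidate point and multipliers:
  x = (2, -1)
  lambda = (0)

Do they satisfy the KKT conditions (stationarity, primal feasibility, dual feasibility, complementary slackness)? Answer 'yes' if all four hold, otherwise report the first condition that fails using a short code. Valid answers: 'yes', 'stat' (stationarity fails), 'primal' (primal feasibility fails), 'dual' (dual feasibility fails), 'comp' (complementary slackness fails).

Gradient of f: grad f(x) = Q x + c = (0, 0)
Constraint values g_i(x) = a_i^T x - b_i:
  g_1((2, -1)) = 1
Stationarity residual: grad f(x) + sum_i lambda_i a_i = (0, 0)
  -> stationarity OK
Primal feasibility (all g_i <= 0): FAILS
Dual feasibility (all lambda_i >= 0): OK
Complementary slackness (lambda_i * g_i(x) = 0 for all i): OK

Verdict: the first failing condition is primal_feasibility -> primal.

primal


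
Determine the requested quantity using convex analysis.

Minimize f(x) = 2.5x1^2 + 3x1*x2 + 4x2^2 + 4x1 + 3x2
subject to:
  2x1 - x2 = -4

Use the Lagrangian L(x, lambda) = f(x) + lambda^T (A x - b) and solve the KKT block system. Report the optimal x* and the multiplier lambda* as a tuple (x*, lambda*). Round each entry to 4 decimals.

Form the Lagrangian:
  L(x, lambda) = (1/2) x^T Q x + c^T x + lambda^T (A x - b)
Stationarity (grad_x L = 0): Q x + c + A^T lambda = 0.
Primal feasibility: A x = b.

This gives the KKT block system:
  [ Q   A^T ] [ x     ]   [-c ]
  [ A    0  ] [ lambda ] = [ b ]

Solving the linear system:
  x*      = (-1.7551, 0.4898)
  lambda* = (1.6531)
  f(x*)   = 0.5306

x* = (-1.7551, 0.4898), lambda* = (1.6531)


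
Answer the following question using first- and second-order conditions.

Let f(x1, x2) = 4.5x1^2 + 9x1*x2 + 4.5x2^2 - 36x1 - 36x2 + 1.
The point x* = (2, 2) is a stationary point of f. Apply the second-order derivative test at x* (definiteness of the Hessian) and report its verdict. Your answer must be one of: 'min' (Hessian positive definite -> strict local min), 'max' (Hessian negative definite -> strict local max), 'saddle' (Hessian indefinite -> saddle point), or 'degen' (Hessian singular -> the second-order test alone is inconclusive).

Compute the Hessian H = grad^2 f:
  H = [[9, 9], [9, 9]]
Verify stationarity: grad f(x*) = H x* + g = (0, 0).
Eigenvalues of H: 0, 18.
H has a zero eigenvalue (singular; positive semidefinite but not definite), so H is neither positive definite, negative definite, nor indefinite. The second-order test alone is inconclusive -> degen.
(Indeed, f is constant along the null direction of H through x*, so x* is not a strict local extremum.)

degen


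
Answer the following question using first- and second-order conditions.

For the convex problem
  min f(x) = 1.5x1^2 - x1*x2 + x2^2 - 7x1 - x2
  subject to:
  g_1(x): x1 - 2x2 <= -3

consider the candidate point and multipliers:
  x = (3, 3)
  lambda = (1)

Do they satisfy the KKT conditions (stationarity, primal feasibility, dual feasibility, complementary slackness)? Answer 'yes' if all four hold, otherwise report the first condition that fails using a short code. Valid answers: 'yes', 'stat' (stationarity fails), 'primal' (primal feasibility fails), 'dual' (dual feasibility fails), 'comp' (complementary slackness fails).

Gradient of f: grad f(x) = Q x + c = (-1, 2)
Constraint values g_i(x) = a_i^T x - b_i:
  g_1((3, 3)) = 0
Stationarity residual: grad f(x) + sum_i lambda_i a_i = (0, 0)
  -> stationarity OK
Primal feasibility (all g_i <= 0): OK
Dual feasibility (all lambda_i >= 0): OK
Complementary slackness (lambda_i * g_i(x) = 0 for all i): OK

Verdict: yes, KKT holds.

yes


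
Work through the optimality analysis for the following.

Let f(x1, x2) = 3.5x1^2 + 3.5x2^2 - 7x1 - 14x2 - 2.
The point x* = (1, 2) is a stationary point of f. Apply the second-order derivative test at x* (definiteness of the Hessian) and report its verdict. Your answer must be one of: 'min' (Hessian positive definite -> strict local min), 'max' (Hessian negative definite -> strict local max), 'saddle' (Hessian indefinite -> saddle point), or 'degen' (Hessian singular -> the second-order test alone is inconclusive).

Compute the Hessian H = grad^2 f:
  H = [[7, 0], [0, 7]]
Verify stationarity: grad f(x*) = H x* + g = (0, 0).
Eigenvalues of H: 7, 7.
Both eigenvalues > 0, so H is positive definite -> x* is a strict local min.

min


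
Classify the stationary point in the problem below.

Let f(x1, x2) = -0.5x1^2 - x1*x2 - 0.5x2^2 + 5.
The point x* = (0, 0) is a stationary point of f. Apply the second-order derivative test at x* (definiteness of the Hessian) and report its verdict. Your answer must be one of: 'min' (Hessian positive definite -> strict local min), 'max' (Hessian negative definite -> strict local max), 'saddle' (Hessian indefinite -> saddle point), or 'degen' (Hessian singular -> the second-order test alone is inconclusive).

Compute the Hessian H = grad^2 f:
  H = [[-1, -1], [-1, -1]]
Verify stationarity: grad f(x*) = H x* + g = (0, 0).
Eigenvalues of H: -2, 0.
H has a zero eigenvalue (singular; negative semidefinite but not definite), so H is neither positive definite, negative definite, nor indefinite. The second-order test alone is inconclusive -> degen.
(Indeed, f is constant along the null direction of H through x*, so x* is not a strict local extremum.)

degen


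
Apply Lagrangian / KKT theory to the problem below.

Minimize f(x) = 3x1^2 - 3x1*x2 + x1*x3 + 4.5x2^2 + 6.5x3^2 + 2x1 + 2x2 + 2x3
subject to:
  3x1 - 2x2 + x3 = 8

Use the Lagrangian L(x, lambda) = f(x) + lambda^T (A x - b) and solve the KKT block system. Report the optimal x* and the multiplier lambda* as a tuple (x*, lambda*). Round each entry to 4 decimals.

Form the Lagrangian:
  L(x, lambda) = (1/2) x^T Q x + c^T x + lambda^T (A x - b)
Stationarity (grad_x L = 0): Q x + c + A^T lambda = 0.
Primal feasibility: A x = b.

This gives the KKT block system:
  [ Q   A^T ] [ x     ]   [-c ]
  [ A    0  ] [ lambda ] = [ b ]

Solving the linear system:
  x*      = (2.1004, -0.7879, 0.1228)
  lambda* = (-5.6964)
  f(x*)   = 24.221

x* = (2.1004, -0.7879, 0.1228), lambda* = (-5.6964)


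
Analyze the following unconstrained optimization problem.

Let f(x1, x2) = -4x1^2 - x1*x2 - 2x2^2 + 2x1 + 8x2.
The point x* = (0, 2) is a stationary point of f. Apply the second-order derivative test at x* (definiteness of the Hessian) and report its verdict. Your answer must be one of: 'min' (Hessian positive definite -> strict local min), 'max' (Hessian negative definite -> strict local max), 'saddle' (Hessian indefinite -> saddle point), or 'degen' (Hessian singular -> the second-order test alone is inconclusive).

Compute the Hessian H = grad^2 f:
  H = [[-8, -1], [-1, -4]]
Verify stationarity: grad f(x*) = H x* + g = (0, 0).
Eigenvalues of H: -8.2361, -3.7639.
Both eigenvalues < 0, so H is negative definite -> x* is a strict local max.

max


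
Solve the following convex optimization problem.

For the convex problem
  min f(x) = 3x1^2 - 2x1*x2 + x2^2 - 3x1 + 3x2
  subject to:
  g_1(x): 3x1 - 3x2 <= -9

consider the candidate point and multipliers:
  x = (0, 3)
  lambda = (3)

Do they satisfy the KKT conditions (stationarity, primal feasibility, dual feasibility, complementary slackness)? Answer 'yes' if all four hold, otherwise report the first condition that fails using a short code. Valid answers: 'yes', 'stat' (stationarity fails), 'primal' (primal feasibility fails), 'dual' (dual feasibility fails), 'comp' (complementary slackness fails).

Gradient of f: grad f(x) = Q x + c = (-9, 9)
Constraint values g_i(x) = a_i^T x - b_i:
  g_1((0, 3)) = 0
Stationarity residual: grad f(x) + sum_i lambda_i a_i = (0, 0)
  -> stationarity OK
Primal feasibility (all g_i <= 0): OK
Dual feasibility (all lambda_i >= 0): OK
Complementary slackness (lambda_i * g_i(x) = 0 for all i): OK

Verdict: yes, KKT holds.

yes


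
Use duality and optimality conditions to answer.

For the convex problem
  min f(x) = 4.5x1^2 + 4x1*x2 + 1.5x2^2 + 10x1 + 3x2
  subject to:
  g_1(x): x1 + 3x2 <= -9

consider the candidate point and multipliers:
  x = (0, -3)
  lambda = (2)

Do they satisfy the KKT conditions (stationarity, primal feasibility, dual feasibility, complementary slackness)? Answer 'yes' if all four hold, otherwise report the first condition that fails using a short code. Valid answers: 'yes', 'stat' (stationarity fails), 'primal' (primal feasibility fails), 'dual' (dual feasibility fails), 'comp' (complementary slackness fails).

Gradient of f: grad f(x) = Q x + c = (-2, -6)
Constraint values g_i(x) = a_i^T x - b_i:
  g_1((0, -3)) = 0
Stationarity residual: grad f(x) + sum_i lambda_i a_i = (0, 0)
  -> stationarity OK
Primal feasibility (all g_i <= 0): OK
Dual feasibility (all lambda_i >= 0): OK
Complementary slackness (lambda_i * g_i(x) = 0 for all i): OK

Verdict: yes, KKT holds.

yes


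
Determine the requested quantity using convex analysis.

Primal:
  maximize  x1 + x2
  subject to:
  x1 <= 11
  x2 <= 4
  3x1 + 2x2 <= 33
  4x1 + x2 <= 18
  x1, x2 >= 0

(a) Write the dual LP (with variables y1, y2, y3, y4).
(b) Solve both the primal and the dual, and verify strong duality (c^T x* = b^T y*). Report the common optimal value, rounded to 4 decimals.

The standard primal-dual pair for 'max c^T x s.t. A x <= b, x >= 0' is:
  Dual:  min b^T y  s.t.  A^T y >= c,  y >= 0.

So the dual LP is:
  minimize  11y1 + 4y2 + 33y3 + 18y4
  subject to:
    y1 + 3y3 + 4y4 >= 1
    y2 + 2y3 + y4 >= 1
    y1, y2, y3, y4 >= 0

Solving the primal: x* = (3.5, 4).
  primal value c^T x* = 7.5.
Solving the dual: y* = (0, 0.75, 0, 0.25).
  dual value b^T y* = 7.5.
Strong duality: c^T x* = b^T y*. Confirmed.

7.5


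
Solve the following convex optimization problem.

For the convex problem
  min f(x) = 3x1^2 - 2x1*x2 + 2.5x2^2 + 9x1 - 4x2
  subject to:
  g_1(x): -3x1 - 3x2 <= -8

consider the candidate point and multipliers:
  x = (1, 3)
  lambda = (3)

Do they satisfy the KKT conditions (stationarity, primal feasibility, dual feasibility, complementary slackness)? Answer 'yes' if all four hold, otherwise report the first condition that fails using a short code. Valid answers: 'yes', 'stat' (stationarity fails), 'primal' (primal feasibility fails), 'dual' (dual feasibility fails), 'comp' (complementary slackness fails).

Gradient of f: grad f(x) = Q x + c = (9, 9)
Constraint values g_i(x) = a_i^T x - b_i:
  g_1((1, 3)) = -4
Stationarity residual: grad f(x) + sum_i lambda_i a_i = (0, 0)
  -> stationarity OK
Primal feasibility (all g_i <= 0): OK
Dual feasibility (all lambda_i >= 0): OK
Complementary slackness (lambda_i * g_i(x) = 0 for all i): FAILS

Verdict: the first failing condition is complementary_slackness -> comp.

comp


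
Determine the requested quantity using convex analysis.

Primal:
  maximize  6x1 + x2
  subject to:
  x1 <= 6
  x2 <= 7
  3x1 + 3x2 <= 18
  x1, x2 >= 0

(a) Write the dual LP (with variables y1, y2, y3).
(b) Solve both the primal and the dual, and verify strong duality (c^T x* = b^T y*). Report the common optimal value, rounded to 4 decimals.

The standard primal-dual pair for 'max c^T x s.t. A x <= b, x >= 0' is:
  Dual:  min b^T y  s.t.  A^T y >= c,  y >= 0.

So the dual LP is:
  minimize  6y1 + 7y2 + 18y3
  subject to:
    y1 + 3y3 >= 6
    y2 + 3y3 >= 1
    y1, y2, y3 >= 0

Solving the primal: x* = (6, 0).
  primal value c^T x* = 36.
Solving the dual: y* = (5, 0, 0.3333).
  dual value b^T y* = 36.
Strong duality: c^T x* = b^T y*. Confirmed.

36


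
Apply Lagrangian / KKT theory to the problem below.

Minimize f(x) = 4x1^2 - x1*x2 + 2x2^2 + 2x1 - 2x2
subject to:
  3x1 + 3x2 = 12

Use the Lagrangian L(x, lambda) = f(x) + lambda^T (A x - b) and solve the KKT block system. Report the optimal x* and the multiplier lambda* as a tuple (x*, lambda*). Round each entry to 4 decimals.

Form the Lagrangian:
  L(x, lambda) = (1/2) x^T Q x + c^T x + lambda^T (A x - b)
Stationarity (grad_x L = 0): Q x + c + A^T lambda = 0.
Primal feasibility: A x = b.

This gives the KKT block system:
  [ Q   A^T ] [ x     ]   [-c ]
  [ A    0  ] [ lambda ] = [ b ]

Solving the linear system:
  x*      = (1.1429, 2.8571)
  lambda* = (-2.7619)
  f(x*)   = 14.8571

x* = (1.1429, 2.8571), lambda* = (-2.7619)


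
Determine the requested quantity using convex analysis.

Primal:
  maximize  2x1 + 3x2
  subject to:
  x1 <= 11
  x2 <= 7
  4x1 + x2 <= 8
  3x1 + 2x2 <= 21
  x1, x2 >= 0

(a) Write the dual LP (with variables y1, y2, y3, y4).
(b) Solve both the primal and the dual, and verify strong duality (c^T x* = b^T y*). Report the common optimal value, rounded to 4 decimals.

The standard primal-dual pair for 'max c^T x s.t. A x <= b, x >= 0' is:
  Dual:  min b^T y  s.t.  A^T y >= c,  y >= 0.

So the dual LP is:
  minimize  11y1 + 7y2 + 8y3 + 21y4
  subject to:
    y1 + 4y3 + 3y4 >= 2
    y2 + y3 + 2y4 >= 3
    y1, y2, y3, y4 >= 0

Solving the primal: x* = (0.25, 7).
  primal value c^T x* = 21.5.
Solving the dual: y* = (0, 2.5, 0.5, 0).
  dual value b^T y* = 21.5.
Strong duality: c^T x* = b^T y*. Confirmed.

21.5


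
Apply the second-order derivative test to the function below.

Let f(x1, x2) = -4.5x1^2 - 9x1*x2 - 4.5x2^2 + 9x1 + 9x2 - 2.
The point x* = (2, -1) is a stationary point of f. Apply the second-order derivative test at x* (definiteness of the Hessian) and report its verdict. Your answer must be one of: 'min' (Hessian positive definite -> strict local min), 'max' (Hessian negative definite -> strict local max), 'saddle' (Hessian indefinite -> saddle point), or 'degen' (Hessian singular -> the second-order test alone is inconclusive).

Compute the Hessian H = grad^2 f:
  H = [[-9, -9], [-9, -9]]
Verify stationarity: grad f(x*) = H x* + g = (0, 0).
Eigenvalues of H: -18, 0.
H has a zero eigenvalue (singular; negative semidefinite but not definite), so H is neither positive definite, negative definite, nor indefinite. The second-order test alone is inconclusive -> degen.
(Indeed, f is constant along the null direction of H through x*, so x* is not a strict local extremum.)

degen


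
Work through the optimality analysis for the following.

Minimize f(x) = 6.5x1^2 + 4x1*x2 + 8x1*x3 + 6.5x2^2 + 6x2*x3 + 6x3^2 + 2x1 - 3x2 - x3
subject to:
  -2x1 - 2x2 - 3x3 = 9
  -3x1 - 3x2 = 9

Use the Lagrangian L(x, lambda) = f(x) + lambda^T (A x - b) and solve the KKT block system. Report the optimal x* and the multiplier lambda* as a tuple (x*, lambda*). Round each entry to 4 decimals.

Form the Lagrangian:
  L(x, lambda) = (1/2) x^T Q x + c^T x + lambda^T (A x - b)
Stationarity (grad_x L = 0): Q x + c + A^T lambda = 0.
Primal feasibility: A x = b.

This gives the KKT block system:
  [ Q   A^T ] [ x     ]   [-c ]
  [ A    0  ] [ lambda ] = [ b ]

Solving the linear system:
  x*      = (-1.6667, -1.3333, -1)
  lambda* = (-11.4444, -3.3704)
  f(x*)   = 67.5

x* = (-1.6667, -1.3333, -1), lambda* = (-11.4444, -3.3704)


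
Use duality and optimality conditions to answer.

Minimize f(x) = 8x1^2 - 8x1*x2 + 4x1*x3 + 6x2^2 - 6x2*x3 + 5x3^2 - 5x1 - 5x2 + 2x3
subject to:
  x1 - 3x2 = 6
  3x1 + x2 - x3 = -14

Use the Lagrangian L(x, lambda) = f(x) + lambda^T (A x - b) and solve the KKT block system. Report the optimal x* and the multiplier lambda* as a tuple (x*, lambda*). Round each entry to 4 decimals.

Form the Lagrangian:
  L(x, lambda) = (1/2) x^T Q x + c^T x + lambda^T (A x - b)
Stationarity (grad_x L = 0): Q x + c + A^T lambda = 0.
Primal feasibility: A x = b.

This gives the KKT block system:
  [ Q   A^T ] [ x     ]   [-c ]
  [ A    0  ] [ lambda ] = [ b ]

Solving the linear system:
  x*      = (-3.4593, -3.1531, 0.4691)
  lambda* = (-2.0684, 11.772)
  f(x*)   = 105.6091

x* = (-3.4593, -3.1531, 0.4691), lambda* = (-2.0684, 11.772)


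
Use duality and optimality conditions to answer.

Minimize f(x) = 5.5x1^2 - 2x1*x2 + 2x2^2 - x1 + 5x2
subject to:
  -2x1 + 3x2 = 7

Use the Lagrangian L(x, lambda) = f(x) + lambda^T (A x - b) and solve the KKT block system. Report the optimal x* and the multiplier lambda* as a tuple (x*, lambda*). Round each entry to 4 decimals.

Form the Lagrangian:
  L(x, lambda) = (1/2) x^T Q x + c^T x + lambda^T (A x - b)
Stationarity (grad_x L = 0): Q x + c + A^T lambda = 0.
Primal feasibility: A x = b.

This gives the KKT block system:
  [ Q   A^T ] [ x     ]   [-c ]
  [ A    0  ] [ lambda ] = [ b ]

Solving the linear system:
  x*      = (-0.3846, 2.0769)
  lambda* = (-4.6923)
  f(x*)   = 21.8077

x* = (-0.3846, 2.0769), lambda* = (-4.6923)


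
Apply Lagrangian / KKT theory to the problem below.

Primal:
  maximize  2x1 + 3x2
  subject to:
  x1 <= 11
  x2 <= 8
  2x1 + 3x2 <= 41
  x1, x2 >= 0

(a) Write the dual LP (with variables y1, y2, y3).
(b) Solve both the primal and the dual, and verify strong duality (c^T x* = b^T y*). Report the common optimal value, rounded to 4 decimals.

The standard primal-dual pair for 'max c^T x s.t. A x <= b, x >= 0' is:
  Dual:  min b^T y  s.t.  A^T y >= c,  y >= 0.

So the dual LP is:
  minimize  11y1 + 8y2 + 41y3
  subject to:
    y1 + 2y3 >= 2
    y2 + 3y3 >= 3
    y1, y2, y3 >= 0

Solving the primal: x* = (8.5, 8).
  primal value c^T x* = 41.
Solving the dual: y* = (0, 0, 1).
  dual value b^T y* = 41.
Strong duality: c^T x* = b^T y*. Confirmed.

41


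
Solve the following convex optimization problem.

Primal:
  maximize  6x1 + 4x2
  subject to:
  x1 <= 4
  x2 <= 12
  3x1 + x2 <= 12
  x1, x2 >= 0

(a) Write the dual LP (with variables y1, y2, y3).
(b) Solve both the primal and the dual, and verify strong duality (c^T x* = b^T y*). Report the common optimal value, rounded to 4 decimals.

The standard primal-dual pair for 'max c^T x s.t. A x <= b, x >= 0' is:
  Dual:  min b^T y  s.t.  A^T y >= c,  y >= 0.

So the dual LP is:
  minimize  4y1 + 12y2 + 12y3
  subject to:
    y1 + 3y3 >= 6
    y2 + y3 >= 4
    y1, y2, y3 >= 0

Solving the primal: x* = (0, 12).
  primal value c^T x* = 48.
Solving the dual: y* = (0, 0, 4).
  dual value b^T y* = 48.
Strong duality: c^T x* = b^T y*. Confirmed.

48


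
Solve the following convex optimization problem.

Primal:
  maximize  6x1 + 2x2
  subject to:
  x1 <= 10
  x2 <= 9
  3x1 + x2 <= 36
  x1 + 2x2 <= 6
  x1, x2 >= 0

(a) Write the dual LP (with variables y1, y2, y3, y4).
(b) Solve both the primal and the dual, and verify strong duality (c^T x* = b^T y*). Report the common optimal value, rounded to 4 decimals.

The standard primal-dual pair for 'max c^T x s.t. A x <= b, x >= 0' is:
  Dual:  min b^T y  s.t.  A^T y >= c,  y >= 0.

So the dual LP is:
  minimize  10y1 + 9y2 + 36y3 + 6y4
  subject to:
    y1 + 3y3 + y4 >= 6
    y2 + y3 + 2y4 >= 2
    y1, y2, y3, y4 >= 0

Solving the primal: x* = (6, 0).
  primal value c^T x* = 36.
Solving the dual: y* = (0, 0, 0, 6).
  dual value b^T y* = 36.
Strong duality: c^T x* = b^T y*. Confirmed.

36
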